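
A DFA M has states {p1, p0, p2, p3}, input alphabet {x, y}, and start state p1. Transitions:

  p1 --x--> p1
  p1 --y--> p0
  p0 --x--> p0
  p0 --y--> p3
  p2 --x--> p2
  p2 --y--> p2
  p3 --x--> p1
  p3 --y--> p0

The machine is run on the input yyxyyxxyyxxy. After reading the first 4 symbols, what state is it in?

start at p1
read 'y': p1 → p0
read 'y': p0 → p3
read 'x': p3 → p1
read 'y': p1 → p0
After 4 symbols: p0.

p0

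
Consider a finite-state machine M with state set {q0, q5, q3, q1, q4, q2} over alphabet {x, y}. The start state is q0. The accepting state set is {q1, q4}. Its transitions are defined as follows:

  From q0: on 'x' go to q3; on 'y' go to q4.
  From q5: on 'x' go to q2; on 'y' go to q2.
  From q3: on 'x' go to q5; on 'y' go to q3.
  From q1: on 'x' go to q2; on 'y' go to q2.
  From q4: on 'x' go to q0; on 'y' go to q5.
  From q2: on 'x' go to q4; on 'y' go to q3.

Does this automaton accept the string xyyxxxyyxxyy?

start at q0
read 'x': q0 → q3
read 'y': q3 → q3
read 'y': q3 → q3
read 'x': q3 → q5
read 'x': q5 → q2
read 'x': q2 → q4
read 'y': q4 → q5
read 'y': q5 → q2
read 'x': q2 → q4
read 'x': q4 → q0
read 'y': q0 → q4
read 'y': q4 → q5
End state q5 is not accepting.

No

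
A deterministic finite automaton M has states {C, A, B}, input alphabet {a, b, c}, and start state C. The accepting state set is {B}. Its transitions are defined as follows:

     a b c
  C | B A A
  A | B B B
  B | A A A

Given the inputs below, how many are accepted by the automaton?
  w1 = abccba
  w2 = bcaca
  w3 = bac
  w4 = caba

1

w1:
  start at C
  read 'a': C → B
  read 'b': B → A
  read 'c': A → B
  read 'c': B → A
  read 'b': A → B
  read 'a': B → A
  end A, rejected
w2:
  start at C
  read 'b': C → A
  read 'c': A → B
  read 'a': B → A
  read 'c': A → B
  read 'a': B → A
  end A, rejected
w3:
  start at C
  read 'b': C → A
  read 'a': A → B
  read 'c': B → A
  end A, rejected
w4:
  start at C
  read 'c': C → A
  read 'a': A → B
  read 'b': B → A
  read 'a': A → B
  end B, accepted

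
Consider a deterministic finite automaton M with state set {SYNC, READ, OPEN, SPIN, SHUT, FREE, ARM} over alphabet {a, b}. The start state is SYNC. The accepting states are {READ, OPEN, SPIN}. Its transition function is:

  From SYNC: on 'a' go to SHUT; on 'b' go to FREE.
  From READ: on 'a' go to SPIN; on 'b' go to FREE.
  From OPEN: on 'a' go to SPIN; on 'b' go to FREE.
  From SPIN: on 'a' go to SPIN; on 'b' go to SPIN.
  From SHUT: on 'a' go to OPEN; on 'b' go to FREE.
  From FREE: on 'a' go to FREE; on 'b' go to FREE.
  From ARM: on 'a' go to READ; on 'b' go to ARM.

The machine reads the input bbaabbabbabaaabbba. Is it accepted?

start at SYNC
read 'b': SYNC → FREE
read 'b': FREE → FREE
read 'a': FREE → FREE
read 'a': FREE → FREE
read 'b': FREE → FREE
read 'b': FREE → FREE
read 'a': FREE → FREE
read 'b': FREE → FREE
read 'b': FREE → FREE
read 'a': FREE → FREE
read 'b': FREE → FREE
read 'a': FREE → FREE
read 'a': FREE → FREE
read 'a': FREE → FREE
read 'b': FREE → FREE
read 'b': FREE → FREE
read 'b': FREE → FREE
read 'a': FREE → FREE
End state FREE is not accepting.

No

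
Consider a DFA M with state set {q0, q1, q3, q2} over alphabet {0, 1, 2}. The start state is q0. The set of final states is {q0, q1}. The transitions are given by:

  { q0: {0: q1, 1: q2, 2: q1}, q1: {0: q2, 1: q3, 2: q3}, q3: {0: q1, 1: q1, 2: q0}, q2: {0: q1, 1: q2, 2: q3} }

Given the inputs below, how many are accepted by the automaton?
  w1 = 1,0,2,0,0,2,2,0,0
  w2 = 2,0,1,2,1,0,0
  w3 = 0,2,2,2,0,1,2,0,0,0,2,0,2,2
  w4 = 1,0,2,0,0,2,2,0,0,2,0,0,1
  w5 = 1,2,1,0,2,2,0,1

2

w1: Trace: q0 -1-> q2 -0-> q1 -2-> q3 -0-> q1 -0-> q2 -2-> q3 -2-> q0 -0-> q1 -0-> q2  → end q2, rejected
w2: Trace: q0 -2-> q1 -0-> q2 -1-> q2 -2-> q3 -1-> q1 -0-> q2 -0-> q1  → end q1, accepted
w3: Trace: q0 -0-> q1 -2-> q3 -2-> q0 -2-> q1 -0-> q2 -1-> q2 -2-> q3 -0-> q1 -0-> q2 -0-> q1 -2-> q3 -0-> q1 -2-> q3 -2-> q0  → end q0, accepted
w4: Trace: q0 -1-> q2 -0-> q1 -2-> q3 -0-> q1 -0-> q2 -2-> q3 -2-> q0 -0-> q1 -0-> q2 -2-> q3 -0-> q1 -0-> q2 -1-> q2  → end q2, rejected
w5: Trace: q0 -1-> q2 -2-> q3 -1-> q1 -0-> q2 -2-> q3 -2-> q0 -0-> q1 -1-> q3  → end q3, rejected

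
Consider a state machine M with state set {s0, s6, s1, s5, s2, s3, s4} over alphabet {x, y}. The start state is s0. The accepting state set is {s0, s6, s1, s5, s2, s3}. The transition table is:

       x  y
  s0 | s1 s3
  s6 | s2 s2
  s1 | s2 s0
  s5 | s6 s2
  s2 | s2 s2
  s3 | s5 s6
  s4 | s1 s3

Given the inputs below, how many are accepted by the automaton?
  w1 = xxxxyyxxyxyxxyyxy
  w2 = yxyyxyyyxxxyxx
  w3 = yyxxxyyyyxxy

3

w1: s0 → s1 → s2 → s2 → s2 → s2 → s2 → s2 → s2 → s2 → s2 → s2 → s2 → s2 → s2 → s2 → s2 → s2  → end s2, accepted
w2: s0 → s3 → s5 → s2 → s2 → s2 → s2 → s2 → s2 → s2 → s2 → s2 → s2 → s2 → s2  → end s2, accepted
w3: s0 → s3 → s6 → s2 → s2 → s2 → s2 → s2 → s2 → s2 → s2 → s2 → s2  → end s2, accepted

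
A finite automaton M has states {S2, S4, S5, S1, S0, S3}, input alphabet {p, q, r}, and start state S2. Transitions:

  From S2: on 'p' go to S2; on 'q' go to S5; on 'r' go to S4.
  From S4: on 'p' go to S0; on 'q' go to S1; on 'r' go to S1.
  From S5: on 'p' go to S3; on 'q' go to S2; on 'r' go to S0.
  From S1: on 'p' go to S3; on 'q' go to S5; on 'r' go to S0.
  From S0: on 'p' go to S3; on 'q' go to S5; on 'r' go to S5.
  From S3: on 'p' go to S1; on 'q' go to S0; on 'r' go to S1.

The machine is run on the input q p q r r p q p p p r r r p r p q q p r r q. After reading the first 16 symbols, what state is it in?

S3

Trace: S2 -q-> S5 -p-> S3 -q-> S0 -r-> S5 -r-> S0 -p-> S3 -q-> S0 -p-> S3 -p-> S1 -p-> S3 -r-> S1 -r-> S0 -r-> S5 -p-> S3 -r-> S1 -p-> S3
After 16 symbols: S3.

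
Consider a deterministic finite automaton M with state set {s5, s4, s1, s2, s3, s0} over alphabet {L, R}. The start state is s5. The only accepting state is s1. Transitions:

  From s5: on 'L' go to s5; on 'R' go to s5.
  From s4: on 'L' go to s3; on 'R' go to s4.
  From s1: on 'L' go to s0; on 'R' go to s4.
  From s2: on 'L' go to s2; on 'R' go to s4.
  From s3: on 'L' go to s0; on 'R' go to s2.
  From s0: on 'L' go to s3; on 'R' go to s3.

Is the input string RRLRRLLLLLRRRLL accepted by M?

s5 → s5 → s5 → s5 → s5 → s5 → s5 → s5 → s5 → s5 → s5 → s5 → s5 → s5 → s5 → s5
End state s5 is not accepting.

No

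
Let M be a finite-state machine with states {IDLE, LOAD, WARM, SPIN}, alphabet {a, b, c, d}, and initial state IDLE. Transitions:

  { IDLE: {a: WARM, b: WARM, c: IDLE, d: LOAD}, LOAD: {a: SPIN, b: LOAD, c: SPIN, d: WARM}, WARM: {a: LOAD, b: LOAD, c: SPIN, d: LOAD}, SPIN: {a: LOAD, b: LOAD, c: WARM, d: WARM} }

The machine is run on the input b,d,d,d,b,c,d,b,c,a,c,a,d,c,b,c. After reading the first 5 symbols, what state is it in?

Trace: IDLE -b-> WARM -d-> LOAD -d-> WARM -d-> LOAD -b-> LOAD
After 5 symbols: LOAD.

LOAD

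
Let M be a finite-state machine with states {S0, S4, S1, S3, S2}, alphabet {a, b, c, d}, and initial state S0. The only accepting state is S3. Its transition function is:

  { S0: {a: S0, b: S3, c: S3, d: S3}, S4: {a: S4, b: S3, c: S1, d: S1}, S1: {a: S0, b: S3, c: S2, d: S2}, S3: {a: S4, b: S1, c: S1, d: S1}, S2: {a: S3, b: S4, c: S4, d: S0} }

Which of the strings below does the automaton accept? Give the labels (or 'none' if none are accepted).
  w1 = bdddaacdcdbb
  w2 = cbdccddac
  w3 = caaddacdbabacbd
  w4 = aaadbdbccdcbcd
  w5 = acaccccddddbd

w1: S0 → S3 → S1 → S2 → S0 → S0 → S0 → S3 → S1 → S2 → S0 → S3 → S1  → end S1, rejected
w2: S0 → S3 → S1 → S2 → S4 → S1 → S2 → S0 → S0 → S3  → end S3, accepted
w3: S0 → S3 → S4 → S4 → S1 → S2 → S3 → S1 → S2 → S4 → S4 → S3 → S4 → S1 → S3 → S1  → end S1, rejected
w4: S0 → S0 → S0 → S0 → S3 → S1 → S2 → S4 → S1 → S2 → S0 → S3 → S1 → S2 → S0  → end S0, rejected
w5: S0 → S0 → S3 → S4 → S1 → S2 → S4 → S1 → S2 → S0 → S3 → S1 → S3 → S1  → end S1, rejected

w2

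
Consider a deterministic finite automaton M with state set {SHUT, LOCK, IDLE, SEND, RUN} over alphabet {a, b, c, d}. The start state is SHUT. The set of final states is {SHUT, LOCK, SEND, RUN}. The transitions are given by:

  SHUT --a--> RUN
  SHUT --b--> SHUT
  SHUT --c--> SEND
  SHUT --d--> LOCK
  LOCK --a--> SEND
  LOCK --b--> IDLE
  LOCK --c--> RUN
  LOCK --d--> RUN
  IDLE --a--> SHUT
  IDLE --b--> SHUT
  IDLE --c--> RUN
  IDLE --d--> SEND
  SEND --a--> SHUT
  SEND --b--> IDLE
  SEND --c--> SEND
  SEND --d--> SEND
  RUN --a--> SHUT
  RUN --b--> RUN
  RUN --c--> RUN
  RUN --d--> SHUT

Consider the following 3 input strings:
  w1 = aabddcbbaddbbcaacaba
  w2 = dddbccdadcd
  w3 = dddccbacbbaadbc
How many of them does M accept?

3

w1: Trace: SHUT -a-> RUN -a-> SHUT -b-> SHUT -d-> LOCK -d-> RUN -c-> RUN -b-> RUN -b-> RUN -a-> SHUT -d-> LOCK -d-> RUN -b-> RUN -b-> RUN -c-> RUN -a-> SHUT -a-> RUN -c-> RUN -a-> SHUT -b-> SHUT -a-> RUN  → end RUN, accepted
w2: Trace: SHUT -d-> LOCK -d-> RUN -d-> SHUT -b-> SHUT -c-> SEND -c-> SEND -d-> SEND -a-> SHUT -d-> LOCK -c-> RUN -d-> SHUT  → end SHUT, accepted
w3: Trace: SHUT -d-> LOCK -d-> RUN -d-> SHUT -c-> SEND -c-> SEND -b-> IDLE -a-> SHUT -c-> SEND -b-> IDLE -b-> SHUT -a-> RUN -a-> SHUT -d-> LOCK -b-> IDLE -c-> RUN  → end RUN, accepted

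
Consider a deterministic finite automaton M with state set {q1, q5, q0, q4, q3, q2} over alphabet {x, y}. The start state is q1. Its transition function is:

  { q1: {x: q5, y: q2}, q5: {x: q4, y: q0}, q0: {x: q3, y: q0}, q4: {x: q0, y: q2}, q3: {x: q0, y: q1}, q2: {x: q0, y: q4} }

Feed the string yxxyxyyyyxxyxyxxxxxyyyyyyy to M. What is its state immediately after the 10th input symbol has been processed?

q3

start at q1
read 'y': q1 → q2
read 'x': q2 → q0
read 'x': q0 → q3
read 'y': q3 → q1
read 'x': q1 → q5
read 'y': q5 → q0
read 'y': q0 → q0
read 'y': q0 → q0
read 'y': q0 → q0
read 'x': q0 → q3
After 10 symbols: q3.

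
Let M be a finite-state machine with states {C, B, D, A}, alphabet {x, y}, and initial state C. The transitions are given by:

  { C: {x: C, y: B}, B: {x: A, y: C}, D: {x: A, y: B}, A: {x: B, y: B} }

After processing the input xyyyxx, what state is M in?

B

C → C → B → C → B → A → B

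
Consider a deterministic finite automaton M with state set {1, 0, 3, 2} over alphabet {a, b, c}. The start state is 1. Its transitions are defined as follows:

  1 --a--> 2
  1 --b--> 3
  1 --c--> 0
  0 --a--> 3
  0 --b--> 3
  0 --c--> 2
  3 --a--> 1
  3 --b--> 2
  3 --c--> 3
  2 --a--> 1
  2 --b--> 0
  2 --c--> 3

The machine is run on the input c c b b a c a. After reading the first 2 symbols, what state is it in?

2

start at 1
read 'c': 1 → 0
read 'c': 0 → 2
After 2 symbols: 2.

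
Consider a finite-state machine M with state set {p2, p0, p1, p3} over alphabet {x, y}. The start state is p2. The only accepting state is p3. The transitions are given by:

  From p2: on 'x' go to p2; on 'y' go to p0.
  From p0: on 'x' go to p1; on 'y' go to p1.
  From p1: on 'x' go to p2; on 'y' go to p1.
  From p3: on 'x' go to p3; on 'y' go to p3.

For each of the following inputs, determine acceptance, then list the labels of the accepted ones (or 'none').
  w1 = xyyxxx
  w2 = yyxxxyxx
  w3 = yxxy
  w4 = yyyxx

none

w1: Trace: p2 -x-> p2 -y-> p0 -y-> p1 -x-> p2 -x-> p2 -x-> p2  → end p2, rejected
w2: Trace: p2 -y-> p0 -y-> p1 -x-> p2 -x-> p2 -x-> p2 -y-> p0 -x-> p1 -x-> p2  → end p2, rejected
w3: Trace: p2 -y-> p0 -x-> p1 -x-> p2 -y-> p0  → end p0, rejected
w4: Trace: p2 -y-> p0 -y-> p1 -y-> p1 -x-> p2 -x-> p2  → end p2, rejected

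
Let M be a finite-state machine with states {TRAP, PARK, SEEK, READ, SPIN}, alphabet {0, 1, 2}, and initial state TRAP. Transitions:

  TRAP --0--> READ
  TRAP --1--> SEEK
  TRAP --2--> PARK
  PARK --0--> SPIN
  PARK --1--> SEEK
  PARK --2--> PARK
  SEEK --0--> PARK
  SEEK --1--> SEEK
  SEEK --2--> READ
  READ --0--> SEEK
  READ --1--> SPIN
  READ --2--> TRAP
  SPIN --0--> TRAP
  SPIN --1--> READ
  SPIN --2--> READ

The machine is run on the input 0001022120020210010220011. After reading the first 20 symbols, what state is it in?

PARK

start at TRAP
read '0': TRAP → READ
read '0': READ → SEEK
read '0': SEEK → PARK
read '1': PARK → SEEK
read '0': SEEK → PARK
read '2': PARK → PARK
read '2': PARK → PARK
read '1': PARK → SEEK
read '2': SEEK → READ
read '0': READ → SEEK
read '0': SEEK → PARK
read '2': PARK → PARK
read '0': PARK → SPIN
read '2': SPIN → READ
read '1': READ → SPIN
read '0': SPIN → TRAP
read '0': TRAP → READ
read '1': READ → SPIN
read '0': SPIN → TRAP
read '2': TRAP → PARK
After 20 symbols: PARK.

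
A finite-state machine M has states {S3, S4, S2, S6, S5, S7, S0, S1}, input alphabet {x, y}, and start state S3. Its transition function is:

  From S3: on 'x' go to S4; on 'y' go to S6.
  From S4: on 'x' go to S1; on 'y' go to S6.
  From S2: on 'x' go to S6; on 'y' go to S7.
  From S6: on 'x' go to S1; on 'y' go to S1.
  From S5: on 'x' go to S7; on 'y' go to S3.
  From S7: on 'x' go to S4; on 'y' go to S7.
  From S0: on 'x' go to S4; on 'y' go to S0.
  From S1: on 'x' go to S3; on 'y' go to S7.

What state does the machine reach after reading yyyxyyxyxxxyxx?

S3

start at S3
read 'y': S3 → S6
read 'y': S6 → S1
read 'y': S1 → S7
read 'x': S7 → S4
read 'y': S4 → S6
read 'y': S6 → S1
read 'x': S1 → S3
read 'y': S3 → S6
read 'x': S6 → S1
read 'x': S1 → S3
read 'x': S3 → S4
read 'y': S4 → S6
read 'x': S6 → S1
read 'x': S1 → S3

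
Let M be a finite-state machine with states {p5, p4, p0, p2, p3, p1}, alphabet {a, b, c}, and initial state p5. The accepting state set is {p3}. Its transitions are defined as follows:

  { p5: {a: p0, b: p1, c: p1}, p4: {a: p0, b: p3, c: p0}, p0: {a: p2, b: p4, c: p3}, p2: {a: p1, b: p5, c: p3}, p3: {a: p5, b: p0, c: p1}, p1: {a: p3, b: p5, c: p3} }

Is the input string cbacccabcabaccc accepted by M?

No

Trace: p5 -c-> p1 -b-> p5 -a-> p0 -c-> p3 -c-> p1 -c-> p3 -a-> p5 -b-> p1 -c-> p3 -a-> p5 -b-> p1 -a-> p3 -c-> p1 -c-> p3 -c-> p1
End state p1 is not accepting.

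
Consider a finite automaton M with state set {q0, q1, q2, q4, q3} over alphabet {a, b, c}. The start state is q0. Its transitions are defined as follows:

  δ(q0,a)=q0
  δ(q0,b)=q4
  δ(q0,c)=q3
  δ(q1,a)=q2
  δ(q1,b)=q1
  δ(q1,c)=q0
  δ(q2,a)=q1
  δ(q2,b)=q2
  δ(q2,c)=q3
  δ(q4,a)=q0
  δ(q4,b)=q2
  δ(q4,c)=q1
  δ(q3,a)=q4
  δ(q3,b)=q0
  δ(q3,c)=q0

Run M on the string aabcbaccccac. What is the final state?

q3

start at q0
read 'a': q0 → q0
read 'a': q0 → q0
read 'b': q0 → q4
read 'c': q4 → q1
read 'b': q1 → q1
read 'a': q1 → q2
read 'c': q2 → q3
read 'c': q3 → q0
read 'c': q0 → q3
read 'c': q3 → q0
read 'a': q0 → q0
read 'c': q0 → q3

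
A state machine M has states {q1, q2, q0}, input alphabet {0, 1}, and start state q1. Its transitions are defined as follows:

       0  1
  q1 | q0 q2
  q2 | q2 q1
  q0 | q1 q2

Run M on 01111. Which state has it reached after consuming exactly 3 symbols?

q1

Trace: q1 -0-> q0 -1-> q2 -1-> q1
After 3 symbols: q1.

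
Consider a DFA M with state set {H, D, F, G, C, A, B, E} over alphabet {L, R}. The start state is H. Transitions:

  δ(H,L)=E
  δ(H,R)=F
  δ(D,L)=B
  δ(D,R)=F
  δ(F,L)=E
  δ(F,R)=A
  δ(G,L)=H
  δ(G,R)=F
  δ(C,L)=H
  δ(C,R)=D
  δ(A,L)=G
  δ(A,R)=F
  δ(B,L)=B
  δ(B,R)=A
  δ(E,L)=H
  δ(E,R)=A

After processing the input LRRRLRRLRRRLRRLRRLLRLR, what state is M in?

A

Trace: H -L-> E -R-> A -R-> F -R-> A -L-> G -R-> F -R-> A -L-> G -R-> F -R-> A -R-> F -L-> E -R-> A -R-> F -L-> E -R-> A -R-> F -L-> E -L-> H -R-> F -L-> E -R-> A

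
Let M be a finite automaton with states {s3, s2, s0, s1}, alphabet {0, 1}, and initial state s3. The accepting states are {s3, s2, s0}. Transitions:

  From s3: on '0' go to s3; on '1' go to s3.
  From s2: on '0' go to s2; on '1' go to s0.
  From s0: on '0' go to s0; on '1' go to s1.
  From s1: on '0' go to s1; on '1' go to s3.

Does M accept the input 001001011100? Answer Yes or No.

s3 → s3 → s3 → s3 → s3 → s3 → s3 → s3 → s3 → s3 → s3 → s3 → s3
End state s3 is accepting.

Yes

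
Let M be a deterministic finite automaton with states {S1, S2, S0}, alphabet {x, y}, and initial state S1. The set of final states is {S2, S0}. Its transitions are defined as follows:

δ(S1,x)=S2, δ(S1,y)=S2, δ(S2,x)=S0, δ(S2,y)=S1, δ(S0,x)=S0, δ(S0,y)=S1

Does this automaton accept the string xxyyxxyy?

start at S1
read 'x': S1 → S2
read 'x': S2 → S0
read 'y': S0 → S1
read 'y': S1 → S2
read 'x': S2 → S0
read 'x': S0 → S0
read 'y': S0 → S1
read 'y': S1 → S2
End state S2 is accepting.

Yes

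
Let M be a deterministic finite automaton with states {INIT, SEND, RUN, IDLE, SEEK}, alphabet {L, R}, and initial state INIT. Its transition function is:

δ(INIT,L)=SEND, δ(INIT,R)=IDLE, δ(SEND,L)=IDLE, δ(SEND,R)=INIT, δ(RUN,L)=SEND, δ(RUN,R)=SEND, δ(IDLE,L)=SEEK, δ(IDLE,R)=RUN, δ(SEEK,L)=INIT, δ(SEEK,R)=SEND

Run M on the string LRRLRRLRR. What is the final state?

IDLE

start at INIT
read 'L': INIT → SEND
read 'R': SEND → INIT
read 'R': INIT → IDLE
read 'L': IDLE → SEEK
read 'R': SEEK → SEND
read 'R': SEND → INIT
read 'L': INIT → SEND
read 'R': SEND → INIT
read 'R': INIT → IDLE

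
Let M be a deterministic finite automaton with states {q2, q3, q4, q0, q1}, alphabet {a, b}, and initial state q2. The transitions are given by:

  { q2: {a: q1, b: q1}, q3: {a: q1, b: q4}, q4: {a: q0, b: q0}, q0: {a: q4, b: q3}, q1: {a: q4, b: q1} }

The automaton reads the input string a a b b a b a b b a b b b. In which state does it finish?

q1

q2 → q1 → q4 → q0 → q3 → q1 → q1 → q4 → q0 → q3 → q1 → q1 → q1 → q1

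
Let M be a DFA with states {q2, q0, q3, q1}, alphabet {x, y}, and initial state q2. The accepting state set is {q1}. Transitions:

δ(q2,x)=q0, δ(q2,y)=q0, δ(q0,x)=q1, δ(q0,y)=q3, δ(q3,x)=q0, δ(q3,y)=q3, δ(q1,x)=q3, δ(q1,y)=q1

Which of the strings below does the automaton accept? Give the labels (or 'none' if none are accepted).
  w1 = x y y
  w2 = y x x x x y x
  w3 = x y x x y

w3

w1:
  start at q2
  read 'x': q2 → q0
  read 'y': q0 → q3
  read 'y': q3 → q3
  end q3, rejected
w2:
  start at q2
  read 'y': q2 → q0
  read 'x': q0 → q1
  read 'x': q1 → q3
  read 'x': q3 → q0
  read 'x': q0 → q1
  read 'y': q1 → q1
  read 'x': q1 → q3
  end q3, rejected
w3:
  start at q2
  read 'x': q2 → q0
  read 'y': q0 → q3
  read 'x': q3 → q0
  read 'x': q0 → q1
  read 'y': q1 → q1
  end q1, accepted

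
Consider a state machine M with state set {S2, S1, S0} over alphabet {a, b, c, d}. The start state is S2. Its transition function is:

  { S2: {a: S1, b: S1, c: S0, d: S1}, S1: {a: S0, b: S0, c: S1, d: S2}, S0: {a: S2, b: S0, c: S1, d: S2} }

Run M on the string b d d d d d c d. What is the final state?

S2 → S1 → S2 → S1 → S2 → S1 → S2 → S0 → S2

S2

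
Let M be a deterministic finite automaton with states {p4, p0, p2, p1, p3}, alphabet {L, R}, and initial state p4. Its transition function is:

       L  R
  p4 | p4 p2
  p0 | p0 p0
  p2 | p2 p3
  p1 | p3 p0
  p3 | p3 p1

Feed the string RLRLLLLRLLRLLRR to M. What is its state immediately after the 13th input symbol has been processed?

p3

p4 → p2 → p2 → p3 → p3 → p3 → p3 → p3 → p1 → p3 → p3 → p1 → p3 → p3
After 13 symbols: p3.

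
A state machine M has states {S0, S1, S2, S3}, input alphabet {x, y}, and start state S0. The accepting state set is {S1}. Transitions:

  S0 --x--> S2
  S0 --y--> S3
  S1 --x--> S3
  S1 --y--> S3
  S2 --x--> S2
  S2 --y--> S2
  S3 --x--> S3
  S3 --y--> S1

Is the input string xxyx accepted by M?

No

start at S0
read 'x': S0 → S2
read 'x': S2 → S2
read 'y': S2 → S2
read 'x': S2 → S2
End state S2 is not accepting.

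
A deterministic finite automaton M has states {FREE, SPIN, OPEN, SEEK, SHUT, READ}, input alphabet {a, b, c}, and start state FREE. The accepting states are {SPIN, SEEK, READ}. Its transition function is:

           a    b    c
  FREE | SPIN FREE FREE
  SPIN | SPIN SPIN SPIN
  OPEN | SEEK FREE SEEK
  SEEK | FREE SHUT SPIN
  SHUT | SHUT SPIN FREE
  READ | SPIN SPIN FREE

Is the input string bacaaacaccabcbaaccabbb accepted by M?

Yes

Trace: FREE -b-> FREE -a-> SPIN -c-> SPIN -a-> SPIN -a-> SPIN -a-> SPIN -c-> SPIN -a-> SPIN -c-> SPIN -c-> SPIN -a-> SPIN -b-> SPIN -c-> SPIN -b-> SPIN -a-> SPIN -a-> SPIN -c-> SPIN -c-> SPIN -a-> SPIN -b-> SPIN -b-> SPIN -b-> SPIN
End state SPIN is accepting.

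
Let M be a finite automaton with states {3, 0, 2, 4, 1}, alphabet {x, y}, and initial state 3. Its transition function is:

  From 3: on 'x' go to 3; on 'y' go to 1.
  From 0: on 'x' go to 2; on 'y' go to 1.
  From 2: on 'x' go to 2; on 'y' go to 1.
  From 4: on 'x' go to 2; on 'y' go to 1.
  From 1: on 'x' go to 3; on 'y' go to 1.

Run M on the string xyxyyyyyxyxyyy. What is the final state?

1

Trace: 3 -x-> 3 -y-> 1 -x-> 3 -y-> 1 -y-> 1 -y-> 1 -y-> 1 -y-> 1 -x-> 3 -y-> 1 -x-> 3 -y-> 1 -y-> 1 -y-> 1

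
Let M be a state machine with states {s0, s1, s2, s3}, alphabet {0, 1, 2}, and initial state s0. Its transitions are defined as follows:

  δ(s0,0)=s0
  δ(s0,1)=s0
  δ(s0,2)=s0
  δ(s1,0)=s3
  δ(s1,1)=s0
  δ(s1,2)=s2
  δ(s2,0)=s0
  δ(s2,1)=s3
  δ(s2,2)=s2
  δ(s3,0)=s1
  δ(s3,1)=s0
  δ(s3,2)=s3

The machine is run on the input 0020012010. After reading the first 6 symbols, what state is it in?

s0 → s0 → s0 → s0 → s0 → s0 → s0
After 6 symbols: s0.

s0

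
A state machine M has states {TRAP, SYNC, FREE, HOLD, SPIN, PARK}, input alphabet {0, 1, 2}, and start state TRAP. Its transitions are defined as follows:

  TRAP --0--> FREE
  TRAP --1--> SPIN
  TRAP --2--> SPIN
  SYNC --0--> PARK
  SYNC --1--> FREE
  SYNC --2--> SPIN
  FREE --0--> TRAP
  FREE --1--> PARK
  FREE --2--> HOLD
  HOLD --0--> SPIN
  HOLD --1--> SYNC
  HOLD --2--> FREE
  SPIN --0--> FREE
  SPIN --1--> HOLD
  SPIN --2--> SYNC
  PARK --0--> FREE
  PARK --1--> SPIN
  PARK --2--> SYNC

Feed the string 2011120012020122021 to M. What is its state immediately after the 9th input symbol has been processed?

TRAP → SPIN → FREE → PARK → SPIN → HOLD → FREE → TRAP → FREE → PARK
After 9 symbols: PARK.

PARK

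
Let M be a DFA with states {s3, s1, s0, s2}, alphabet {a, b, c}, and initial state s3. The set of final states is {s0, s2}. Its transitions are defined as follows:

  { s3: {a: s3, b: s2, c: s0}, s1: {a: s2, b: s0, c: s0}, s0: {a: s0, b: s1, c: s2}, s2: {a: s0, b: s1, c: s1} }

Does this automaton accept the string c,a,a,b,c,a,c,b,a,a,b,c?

Trace: s3 -c-> s0 -a-> s0 -a-> s0 -b-> s1 -c-> s0 -a-> s0 -c-> s2 -b-> s1 -a-> s2 -a-> s0 -b-> s1 -c-> s0
End state s0 is accepting.

Yes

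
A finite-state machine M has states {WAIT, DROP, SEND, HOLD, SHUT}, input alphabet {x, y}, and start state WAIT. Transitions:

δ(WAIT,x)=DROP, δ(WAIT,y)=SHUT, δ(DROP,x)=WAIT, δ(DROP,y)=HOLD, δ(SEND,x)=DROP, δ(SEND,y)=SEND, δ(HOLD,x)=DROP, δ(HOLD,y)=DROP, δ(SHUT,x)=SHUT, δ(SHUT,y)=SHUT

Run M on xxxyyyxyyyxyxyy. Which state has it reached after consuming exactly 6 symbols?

HOLD

WAIT → DROP → WAIT → DROP → HOLD → DROP → HOLD
After 6 symbols: HOLD.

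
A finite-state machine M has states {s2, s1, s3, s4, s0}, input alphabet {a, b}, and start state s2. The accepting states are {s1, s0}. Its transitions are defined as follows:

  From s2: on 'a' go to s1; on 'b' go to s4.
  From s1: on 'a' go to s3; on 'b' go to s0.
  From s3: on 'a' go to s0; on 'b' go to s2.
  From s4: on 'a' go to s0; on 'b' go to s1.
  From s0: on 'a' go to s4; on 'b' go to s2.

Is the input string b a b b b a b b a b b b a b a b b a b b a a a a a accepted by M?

start at s2
read 'b': s2 → s4
read 'a': s4 → s0
read 'b': s0 → s2
read 'b': s2 → s4
read 'b': s4 → s1
read 'a': s1 → s3
read 'b': s3 → s2
read 'b': s2 → s4
read 'a': s4 → s0
read 'b': s0 → s2
read 'b': s2 → s4
read 'b': s4 → s1
read 'a': s1 → s3
read 'b': s3 → s2
read 'a': s2 → s1
read 'b': s1 → s0
read 'b': s0 → s2
read 'a': s2 → s1
read 'b': s1 → s0
read 'b': s0 → s2
read 'a': s2 → s1
read 'a': s1 → s3
read 'a': s3 → s0
read 'a': s0 → s4
read 'a': s4 → s0
End state s0 is accepting.

Yes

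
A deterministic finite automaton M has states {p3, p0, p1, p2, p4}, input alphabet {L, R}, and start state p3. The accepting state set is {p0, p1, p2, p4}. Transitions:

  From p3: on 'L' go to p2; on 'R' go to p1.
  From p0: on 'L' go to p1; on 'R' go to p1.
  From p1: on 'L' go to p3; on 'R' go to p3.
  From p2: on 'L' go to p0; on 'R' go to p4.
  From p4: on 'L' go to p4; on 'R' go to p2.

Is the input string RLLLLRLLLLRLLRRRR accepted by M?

Yes

start at p3
read 'R': p3 → p1
read 'L': p1 → p3
read 'L': p3 → p2
read 'L': p2 → p0
read 'L': p0 → p1
read 'R': p1 → p3
read 'L': p3 → p2
read 'L': p2 → p0
read 'L': p0 → p1
read 'L': p1 → p3
read 'R': p3 → p1
read 'L': p1 → p3
read 'L': p3 → p2
read 'R': p2 → p4
read 'R': p4 → p2
read 'R': p2 → p4
read 'R': p4 → p2
End state p2 is accepting.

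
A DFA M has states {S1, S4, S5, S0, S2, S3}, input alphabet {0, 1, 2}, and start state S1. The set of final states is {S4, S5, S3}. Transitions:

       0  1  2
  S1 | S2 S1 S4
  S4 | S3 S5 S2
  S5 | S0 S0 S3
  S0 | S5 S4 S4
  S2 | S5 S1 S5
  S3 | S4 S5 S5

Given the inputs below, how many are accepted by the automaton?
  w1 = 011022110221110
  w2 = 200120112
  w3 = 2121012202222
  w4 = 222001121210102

w1: Trace: S1 -0-> S2 -1-> S1 -1-> S1 -0-> S2 -2-> S5 -2-> S3 -1-> S5 -1-> S0 -0-> S5 -2-> S3 -2-> S5 -1-> S0 -1-> S4 -1-> S5 -0-> S0  → end S0, rejected
w2: Trace: S1 -2-> S4 -0-> S3 -0-> S4 -1-> S5 -2-> S3 -0-> S4 -1-> S5 -1-> S0 -2-> S4  → end S4, accepted
w3: Trace: S1 -2-> S4 -1-> S5 -2-> S3 -1-> S5 -0-> S0 -1-> S4 -2-> S2 -2-> S5 -0-> S0 -2-> S4 -2-> S2 -2-> S5 -2-> S3  → end S3, accepted
w4: Trace: S1 -2-> S4 -2-> S2 -2-> S5 -0-> S0 -0-> S5 -1-> S0 -1-> S4 -2-> S2 -1-> S1 -2-> S4 -1-> S5 -0-> S0 -1-> S4 -0-> S3 -2-> S5  → end S5, accepted

3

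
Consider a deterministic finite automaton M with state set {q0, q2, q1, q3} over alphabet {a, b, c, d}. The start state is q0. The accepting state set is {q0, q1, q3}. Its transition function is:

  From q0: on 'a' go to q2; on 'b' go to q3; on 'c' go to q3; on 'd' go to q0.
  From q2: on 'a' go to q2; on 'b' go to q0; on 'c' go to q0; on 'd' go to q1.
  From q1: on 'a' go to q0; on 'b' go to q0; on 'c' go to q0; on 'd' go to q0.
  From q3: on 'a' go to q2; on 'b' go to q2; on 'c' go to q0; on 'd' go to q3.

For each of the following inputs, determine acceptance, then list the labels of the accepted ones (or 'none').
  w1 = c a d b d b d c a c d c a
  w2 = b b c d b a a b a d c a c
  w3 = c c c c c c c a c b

w2, w3

w1:
  start at q0
  read 'c': q0 → q3
  read 'a': q3 → q2
  read 'd': q2 → q1
  read 'b': q1 → q0
  read 'd': q0 → q0
  read 'b': q0 → q3
  read 'd': q3 → q3
  read 'c': q3 → q0
  read 'a': q0 → q2
  read 'c': q2 → q0
  read 'd': q0 → q0
  read 'c': q0 → q3
  read 'a': q3 → q2
  end q2, rejected
w2:
  start at q0
  read 'b': q0 → q3
  read 'b': q3 → q2
  read 'c': q2 → q0
  read 'd': q0 → q0
  read 'b': q0 → q3
  read 'a': q3 → q2
  read 'a': q2 → q2
  read 'b': q2 → q0
  read 'a': q0 → q2
  read 'd': q2 → q1
  read 'c': q1 → q0
  read 'a': q0 → q2
  read 'c': q2 → q0
  end q0, accepted
w3:
  start at q0
  read 'c': q0 → q3
  read 'c': q3 → q0
  read 'c': q0 → q3
  read 'c': q3 → q0
  read 'c': q0 → q3
  read 'c': q3 → q0
  read 'c': q0 → q3
  read 'a': q3 → q2
  read 'c': q2 → q0
  read 'b': q0 → q3
  end q3, accepted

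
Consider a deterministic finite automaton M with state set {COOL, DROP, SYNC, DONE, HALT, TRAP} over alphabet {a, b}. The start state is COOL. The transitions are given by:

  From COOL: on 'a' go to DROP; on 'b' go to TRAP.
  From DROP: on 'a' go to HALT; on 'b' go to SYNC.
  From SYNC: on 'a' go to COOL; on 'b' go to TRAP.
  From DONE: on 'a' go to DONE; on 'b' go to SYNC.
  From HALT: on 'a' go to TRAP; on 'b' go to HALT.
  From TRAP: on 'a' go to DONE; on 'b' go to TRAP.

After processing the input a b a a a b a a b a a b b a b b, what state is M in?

COOL → DROP → SYNC → COOL → DROP → HALT → HALT → TRAP → DONE → SYNC → COOL → DROP → SYNC → TRAP → DONE → SYNC → TRAP

TRAP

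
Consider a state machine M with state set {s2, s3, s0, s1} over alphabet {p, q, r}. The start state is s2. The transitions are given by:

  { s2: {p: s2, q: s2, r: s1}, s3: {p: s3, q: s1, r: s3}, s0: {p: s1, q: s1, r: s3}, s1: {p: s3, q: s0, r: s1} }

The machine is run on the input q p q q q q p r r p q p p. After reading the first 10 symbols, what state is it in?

s3

Trace: s2 -q-> s2 -p-> s2 -q-> s2 -q-> s2 -q-> s2 -q-> s2 -p-> s2 -r-> s1 -r-> s1 -p-> s3
After 10 symbols: s3.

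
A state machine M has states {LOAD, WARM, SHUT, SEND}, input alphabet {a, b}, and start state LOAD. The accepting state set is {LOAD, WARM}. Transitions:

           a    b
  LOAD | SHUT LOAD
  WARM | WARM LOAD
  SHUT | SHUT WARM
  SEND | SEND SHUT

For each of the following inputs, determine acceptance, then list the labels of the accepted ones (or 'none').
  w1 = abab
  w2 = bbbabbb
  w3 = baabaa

w1:
  start at LOAD
  read 'a': LOAD → SHUT
  read 'b': SHUT → WARM
  read 'a': WARM → WARM
  read 'b': WARM → LOAD
  end LOAD, accepted
w2:
  start at LOAD
  read 'b': LOAD → LOAD
  read 'b': LOAD → LOAD
  read 'b': LOAD → LOAD
  read 'a': LOAD → SHUT
  read 'b': SHUT → WARM
  read 'b': WARM → LOAD
  read 'b': LOAD → LOAD
  end LOAD, accepted
w3:
  start at LOAD
  read 'b': LOAD → LOAD
  read 'a': LOAD → SHUT
  read 'a': SHUT → SHUT
  read 'b': SHUT → WARM
  read 'a': WARM → WARM
  read 'a': WARM → WARM
  end WARM, accepted

w1, w2, w3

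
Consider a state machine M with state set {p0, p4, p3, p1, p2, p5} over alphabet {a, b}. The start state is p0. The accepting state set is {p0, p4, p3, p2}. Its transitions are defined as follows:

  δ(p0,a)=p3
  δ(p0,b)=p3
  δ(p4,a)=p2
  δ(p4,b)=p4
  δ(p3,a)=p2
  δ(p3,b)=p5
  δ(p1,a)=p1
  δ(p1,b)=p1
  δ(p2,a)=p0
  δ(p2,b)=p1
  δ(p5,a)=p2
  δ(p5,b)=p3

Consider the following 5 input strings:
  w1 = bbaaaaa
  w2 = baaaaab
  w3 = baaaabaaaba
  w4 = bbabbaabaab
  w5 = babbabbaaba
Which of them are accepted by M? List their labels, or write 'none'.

w1:
  start at p0
  read 'b': p0 → p3
  read 'b': p3 → p5
  read 'a': p5 → p2
  read 'a': p2 → p0
  read 'a': p0 → p3
  read 'a': p3 → p2
  read 'a': p2 → p0
  end p0, accepted
w2:
  start at p0
  read 'b': p0 → p3
  read 'a': p3 → p2
  read 'a': p2 → p0
  read 'a': p0 → p3
  read 'a': p3 → p2
  read 'a': p2 → p0
  read 'b': p0 → p3
  end p3, accepted
w3:
  start at p0
  read 'b': p0 → p3
  read 'a': p3 → p2
  read 'a': p2 → p0
  read 'a': p0 → p3
  read 'a': p3 → p2
  read 'b': p2 → p1
  read 'a': p1 → p1
  read 'a': p1 → p1
  read 'a': p1 → p1
  read 'b': p1 → p1
  read 'a': p1 → p1
  end p1, rejected
w4:
  start at p0
  read 'b': p0 → p3
  read 'b': p3 → p5
  read 'a': p5 → p2
  read 'b': p2 → p1
  read 'b': p1 → p1
  read 'a': p1 → p1
  read 'a': p1 → p1
  read 'b': p1 → p1
  read 'a': p1 → p1
  read 'a': p1 → p1
  read 'b': p1 → p1
  end p1, rejected
w5:
  start at p0
  read 'b': p0 → p3
  read 'a': p3 → p2
  read 'b': p2 → p1
  read 'b': p1 → p1
  read 'a': p1 → p1
  read 'b': p1 → p1
  read 'b': p1 → p1
  read 'a': p1 → p1
  read 'a': p1 → p1
  read 'b': p1 → p1
  read 'a': p1 → p1
  end p1, rejected

w1, w2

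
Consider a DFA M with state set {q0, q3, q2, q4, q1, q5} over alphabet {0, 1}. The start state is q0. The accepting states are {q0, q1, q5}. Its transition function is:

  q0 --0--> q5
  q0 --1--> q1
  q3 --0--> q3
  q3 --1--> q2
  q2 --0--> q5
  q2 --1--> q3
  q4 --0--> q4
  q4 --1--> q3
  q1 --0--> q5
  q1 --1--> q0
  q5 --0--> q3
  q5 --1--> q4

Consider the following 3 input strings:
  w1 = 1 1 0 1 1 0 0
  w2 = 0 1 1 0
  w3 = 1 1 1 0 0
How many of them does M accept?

0

w1:
  start at q0
  read '1': q0 → q1
  read '1': q1 → q0
  read '0': q0 → q5
  read '1': q5 → q4
  read '1': q4 → q3
  read '0': q3 → q3
  read '0': q3 → q3
  end q3, rejected
w2:
  start at q0
  read '0': q0 → q5
  read '1': q5 → q4
  read '1': q4 → q3
  read '0': q3 → q3
  end q3, rejected
w3:
  start at q0
  read '1': q0 → q1
  read '1': q1 → q0
  read '1': q0 → q1
  read '0': q1 → q5
  read '0': q5 → q3
  end q3, rejected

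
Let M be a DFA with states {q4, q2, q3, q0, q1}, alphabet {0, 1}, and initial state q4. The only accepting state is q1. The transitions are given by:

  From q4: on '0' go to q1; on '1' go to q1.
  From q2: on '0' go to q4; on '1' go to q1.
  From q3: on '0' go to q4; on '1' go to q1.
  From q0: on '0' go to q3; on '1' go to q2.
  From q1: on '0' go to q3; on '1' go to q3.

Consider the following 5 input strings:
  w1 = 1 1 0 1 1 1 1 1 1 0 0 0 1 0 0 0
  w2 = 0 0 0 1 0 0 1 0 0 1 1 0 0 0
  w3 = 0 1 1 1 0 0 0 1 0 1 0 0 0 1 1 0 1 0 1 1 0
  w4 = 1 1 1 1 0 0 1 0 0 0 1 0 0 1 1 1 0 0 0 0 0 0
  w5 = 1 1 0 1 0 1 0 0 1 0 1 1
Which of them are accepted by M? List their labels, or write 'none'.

w1, w4

w1: q4 → q1 → q3 → q4 → q1 → q3 → q1 → q3 → q1 → q3 → q4 → q1 → q3 → q1 → q3 → q4 → q1  → end q1, accepted
w2: q4 → q1 → q3 → q4 → q1 → q3 → q4 → q1 → q3 → q4 → q1 → q3 → q4 → q1 → q3  → end q3, rejected
w3: q4 → q1 → q3 → q1 → q3 → q4 → q1 → q3 → q1 → q3 → q1 → q3 → q4 → q1 → q3 → q1 → q3 → q1 → q3 → q1 → q3 → q4  → end q4, rejected
w4: q4 → q1 → q3 → q1 → q3 → q4 → q1 → q3 → q4 → q1 → q3 → q1 → q3 → q4 → q1 → q3 → q1 → q3 → q4 → q1 → q3 → q4 → q1  → end q1, accepted
w5: q4 → q1 → q3 → q4 → q1 → q3 → q1 → q3 → q4 → q1 → q3 → q1 → q3  → end q3, rejected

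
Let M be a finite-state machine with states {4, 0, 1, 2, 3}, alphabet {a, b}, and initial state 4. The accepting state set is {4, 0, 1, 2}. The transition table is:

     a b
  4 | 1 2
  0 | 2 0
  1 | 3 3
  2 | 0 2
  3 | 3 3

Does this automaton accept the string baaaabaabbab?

Yes

start at 4
read 'b': 4 → 2
read 'a': 2 → 0
read 'a': 0 → 2
read 'a': 2 → 0
read 'a': 0 → 2
read 'b': 2 → 2
read 'a': 2 → 0
read 'a': 0 → 2
read 'b': 2 → 2
read 'b': 2 → 2
read 'a': 2 → 0
read 'b': 0 → 0
End state 0 is accepting.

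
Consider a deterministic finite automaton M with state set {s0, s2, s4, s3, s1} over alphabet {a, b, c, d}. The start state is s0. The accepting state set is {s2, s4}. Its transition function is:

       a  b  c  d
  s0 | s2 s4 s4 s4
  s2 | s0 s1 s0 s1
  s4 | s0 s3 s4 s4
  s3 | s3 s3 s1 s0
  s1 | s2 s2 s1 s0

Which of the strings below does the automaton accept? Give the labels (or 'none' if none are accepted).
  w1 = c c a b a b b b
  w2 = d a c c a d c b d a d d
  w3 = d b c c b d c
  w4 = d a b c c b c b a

none

w1:
  start at s0
  read 'c': s0 → s4
  read 'c': s4 → s4
  read 'a': s4 → s0
  read 'b': s0 → s4
  read 'a': s4 → s0
  read 'b': s0 → s4
  read 'b': s4 → s3
  read 'b': s3 → s3
  end s3, rejected
w2:
  start at s0
  read 'd': s0 → s4
  read 'a': s4 → s0
  read 'c': s0 → s4
  read 'c': s4 → s4
  read 'a': s4 → s0
  read 'd': s0 → s4
  read 'c': s4 → s4
  read 'b': s4 → s3
  read 'd': s3 → s0
  read 'a': s0 → s2
  read 'd': s2 → s1
  read 'd': s1 → s0
  end s0, rejected
w3:
  start at s0
  read 'd': s0 → s4
  read 'b': s4 → s3
  read 'c': s3 → s1
  read 'c': s1 → s1
  read 'b': s1 → s2
  read 'd': s2 → s1
  read 'c': s1 → s1
  end s1, rejected
w4:
  start at s0
  read 'd': s0 → s4
  read 'a': s4 → s0
  read 'b': s0 → s4
  read 'c': s4 → s4
  read 'c': s4 → s4
  read 'b': s4 → s3
  read 'c': s3 → s1
  read 'b': s1 → s2
  read 'a': s2 → s0
  end s0, rejected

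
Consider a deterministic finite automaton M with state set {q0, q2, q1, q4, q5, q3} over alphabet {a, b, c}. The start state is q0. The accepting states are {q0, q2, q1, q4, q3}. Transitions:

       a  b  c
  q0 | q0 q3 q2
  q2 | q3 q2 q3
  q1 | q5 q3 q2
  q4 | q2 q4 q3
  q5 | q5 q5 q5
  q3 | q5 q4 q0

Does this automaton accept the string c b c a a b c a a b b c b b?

Trace: q0 -c-> q2 -b-> q2 -c-> q3 -a-> q5 -a-> q5 -b-> q5 -c-> q5 -a-> q5 -a-> q5 -b-> q5 -b-> q5 -c-> q5 -b-> q5 -b-> q5
End state q5 is not accepting.

No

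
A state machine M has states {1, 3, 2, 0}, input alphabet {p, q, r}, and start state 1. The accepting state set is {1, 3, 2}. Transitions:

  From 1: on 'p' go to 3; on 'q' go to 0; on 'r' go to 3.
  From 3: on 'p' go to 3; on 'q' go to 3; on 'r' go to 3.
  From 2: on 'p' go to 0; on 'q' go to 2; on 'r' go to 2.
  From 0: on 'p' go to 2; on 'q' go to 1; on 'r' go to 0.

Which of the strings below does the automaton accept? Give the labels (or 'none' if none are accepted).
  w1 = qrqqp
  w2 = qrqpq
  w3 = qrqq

w1, w2

w1: 1 → 0 → 0 → 1 → 0 → 2  → end 2, accepted
w2: 1 → 0 → 0 → 1 → 3 → 3  → end 3, accepted
w3: 1 → 0 → 0 → 1 → 0  → end 0, rejected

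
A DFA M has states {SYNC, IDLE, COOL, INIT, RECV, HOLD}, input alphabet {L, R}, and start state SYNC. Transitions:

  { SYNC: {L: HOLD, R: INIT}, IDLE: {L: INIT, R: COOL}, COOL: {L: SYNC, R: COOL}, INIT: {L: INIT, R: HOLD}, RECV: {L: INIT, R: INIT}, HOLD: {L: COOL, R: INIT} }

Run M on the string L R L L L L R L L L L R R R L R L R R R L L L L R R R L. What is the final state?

start at SYNC
read 'L': SYNC → HOLD
read 'R': HOLD → INIT
read 'L': INIT → INIT
read 'L': INIT → INIT
read 'L': INIT → INIT
read 'L': INIT → INIT
read 'R': INIT → HOLD
read 'L': HOLD → COOL
read 'L': COOL → SYNC
read 'L': SYNC → HOLD
read 'L': HOLD → COOL
read 'R': COOL → COOL
read 'R': COOL → COOL
read 'R': COOL → COOL
read 'L': COOL → SYNC
read 'R': SYNC → INIT
read 'L': INIT → INIT
read 'R': INIT → HOLD
read 'R': HOLD → INIT
read 'R': INIT → HOLD
read 'L': HOLD → COOL
read 'L': COOL → SYNC
read 'L': SYNC → HOLD
read 'L': HOLD → COOL
read 'R': COOL → COOL
read 'R': COOL → COOL
read 'R': COOL → COOL
read 'L': COOL → SYNC

SYNC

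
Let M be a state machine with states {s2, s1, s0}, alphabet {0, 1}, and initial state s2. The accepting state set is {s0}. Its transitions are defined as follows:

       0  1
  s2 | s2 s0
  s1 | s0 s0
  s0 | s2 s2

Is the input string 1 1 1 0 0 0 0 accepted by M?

No

Trace: s2 -1-> s0 -1-> s2 -1-> s0 -0-> s2 -0-> s2 -0-> s2 -0-> s2
End state s2 is not accepting.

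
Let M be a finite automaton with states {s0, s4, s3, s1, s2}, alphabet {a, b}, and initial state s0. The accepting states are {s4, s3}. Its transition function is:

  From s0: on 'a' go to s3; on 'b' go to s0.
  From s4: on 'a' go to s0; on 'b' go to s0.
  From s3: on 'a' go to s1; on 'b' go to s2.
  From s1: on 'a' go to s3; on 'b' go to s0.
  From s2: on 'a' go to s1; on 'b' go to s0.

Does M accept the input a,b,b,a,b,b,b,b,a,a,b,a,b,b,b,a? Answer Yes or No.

Yes

s0 → s3 → s2 → s0 → s3 → s2 → s0 → s0 → s0 → s3 → s1 → s0 → s3 → s2 → s0 → s0 → s3
End state s3 is accepting.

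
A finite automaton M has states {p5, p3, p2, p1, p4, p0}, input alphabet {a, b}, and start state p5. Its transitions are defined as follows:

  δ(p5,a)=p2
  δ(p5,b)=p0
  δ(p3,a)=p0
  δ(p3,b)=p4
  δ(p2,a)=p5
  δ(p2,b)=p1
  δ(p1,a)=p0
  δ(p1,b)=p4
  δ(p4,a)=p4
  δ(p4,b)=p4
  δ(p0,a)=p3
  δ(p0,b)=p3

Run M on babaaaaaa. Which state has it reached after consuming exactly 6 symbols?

Trace: p5 -b-> p0 -a-> p3 -b-> p4 -a-> p4 -a-> p4 -a-> p4
After 6 symbols: p4.

p4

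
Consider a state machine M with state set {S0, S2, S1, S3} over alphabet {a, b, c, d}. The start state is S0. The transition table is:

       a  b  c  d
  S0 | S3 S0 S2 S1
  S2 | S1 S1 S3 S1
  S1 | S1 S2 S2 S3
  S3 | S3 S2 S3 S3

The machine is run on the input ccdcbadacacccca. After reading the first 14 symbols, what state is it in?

S0 → S2 → S3 → S3 → S3 → S2 → S1 → S3 → S3 → S3 → S3 → S3 → S3 → S3 → S3
After 14 symbols: S3.

S3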